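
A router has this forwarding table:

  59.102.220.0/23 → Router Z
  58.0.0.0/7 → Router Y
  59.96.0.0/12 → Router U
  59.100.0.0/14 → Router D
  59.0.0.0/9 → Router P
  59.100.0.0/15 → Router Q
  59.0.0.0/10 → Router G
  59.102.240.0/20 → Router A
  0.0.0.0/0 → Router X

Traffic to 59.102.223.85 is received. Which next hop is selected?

Router D

Routes whose prefix contains 59.102.223.85:
  0.0.0.0/0 (default, matches everything) -> Router X
  58.0.0.0/7 (58.0.0.0 - 59.255.255.255) -> Router Y
  59.0.0.0/9 (59.0.0.0 - 59.127.255.255) -> Router P
  59.96.0.0/12 (59.96.0.0 - 59.111.255.255) -> Router U
  59.100.0.0/14 (59.100.0.0 - 59.103.255.255) -> Router D
More-specific entries that do NOT match:
  59.102.220.0/23 (59.102.220.0 - 59.102.221.255) does not contain 59.102.223.85
  59.102.240.0/20 (59.102.240.0 - 59.102.255.255) does not contain 59.102.223.85
  59.100.0.0/15 (59.100.0.0 - 59.101.255.255) does not contain 59.102.223.85
Longest matching prefix is /14 -> next hop Router D.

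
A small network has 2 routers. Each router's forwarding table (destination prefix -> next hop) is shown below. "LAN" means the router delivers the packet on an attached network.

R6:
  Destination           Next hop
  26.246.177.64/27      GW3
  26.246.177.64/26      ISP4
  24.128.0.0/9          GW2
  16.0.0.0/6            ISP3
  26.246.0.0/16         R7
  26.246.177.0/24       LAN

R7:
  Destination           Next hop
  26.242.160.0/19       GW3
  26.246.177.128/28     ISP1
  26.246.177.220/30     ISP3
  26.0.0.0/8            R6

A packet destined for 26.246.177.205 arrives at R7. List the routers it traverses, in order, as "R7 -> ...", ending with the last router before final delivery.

At R7: longest match for 26.246.177.205 is 26.0.0.0/8 -> R6
At R6: longest match for 26.246.177.205 is 26.246.177.0/24 -> LAN

R7 -> R6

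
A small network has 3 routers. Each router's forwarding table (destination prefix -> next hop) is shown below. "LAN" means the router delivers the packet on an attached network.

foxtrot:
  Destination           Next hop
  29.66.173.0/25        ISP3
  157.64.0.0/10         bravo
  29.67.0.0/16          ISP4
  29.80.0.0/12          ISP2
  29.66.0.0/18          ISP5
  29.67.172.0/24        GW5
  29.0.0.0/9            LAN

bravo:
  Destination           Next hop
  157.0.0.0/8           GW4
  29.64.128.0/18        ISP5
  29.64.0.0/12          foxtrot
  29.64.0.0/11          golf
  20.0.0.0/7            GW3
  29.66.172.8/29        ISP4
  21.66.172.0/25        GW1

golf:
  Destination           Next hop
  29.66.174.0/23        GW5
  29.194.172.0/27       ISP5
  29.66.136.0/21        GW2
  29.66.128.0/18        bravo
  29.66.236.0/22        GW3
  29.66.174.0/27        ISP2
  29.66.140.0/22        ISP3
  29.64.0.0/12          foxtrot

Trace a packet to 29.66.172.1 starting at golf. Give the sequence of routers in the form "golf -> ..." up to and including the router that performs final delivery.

At golf: longest match for 29.66.172.1 is 29.66.128.0/18 -> bravo
At bravo: longest match for 29.66.172.1 is 29.64.0.0/12 -> foxtrot
At foxtrot: longest match for 29.66.172.1 is 29.0.0.0/9 -> LAN

golf -> bravo -> foxtrot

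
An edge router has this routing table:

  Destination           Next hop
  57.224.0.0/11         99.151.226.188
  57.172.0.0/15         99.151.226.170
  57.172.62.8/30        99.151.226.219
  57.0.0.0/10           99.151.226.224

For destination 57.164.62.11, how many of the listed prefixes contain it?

No listed prefix contains 57.164.62.11.
Total matching entries: 0.

0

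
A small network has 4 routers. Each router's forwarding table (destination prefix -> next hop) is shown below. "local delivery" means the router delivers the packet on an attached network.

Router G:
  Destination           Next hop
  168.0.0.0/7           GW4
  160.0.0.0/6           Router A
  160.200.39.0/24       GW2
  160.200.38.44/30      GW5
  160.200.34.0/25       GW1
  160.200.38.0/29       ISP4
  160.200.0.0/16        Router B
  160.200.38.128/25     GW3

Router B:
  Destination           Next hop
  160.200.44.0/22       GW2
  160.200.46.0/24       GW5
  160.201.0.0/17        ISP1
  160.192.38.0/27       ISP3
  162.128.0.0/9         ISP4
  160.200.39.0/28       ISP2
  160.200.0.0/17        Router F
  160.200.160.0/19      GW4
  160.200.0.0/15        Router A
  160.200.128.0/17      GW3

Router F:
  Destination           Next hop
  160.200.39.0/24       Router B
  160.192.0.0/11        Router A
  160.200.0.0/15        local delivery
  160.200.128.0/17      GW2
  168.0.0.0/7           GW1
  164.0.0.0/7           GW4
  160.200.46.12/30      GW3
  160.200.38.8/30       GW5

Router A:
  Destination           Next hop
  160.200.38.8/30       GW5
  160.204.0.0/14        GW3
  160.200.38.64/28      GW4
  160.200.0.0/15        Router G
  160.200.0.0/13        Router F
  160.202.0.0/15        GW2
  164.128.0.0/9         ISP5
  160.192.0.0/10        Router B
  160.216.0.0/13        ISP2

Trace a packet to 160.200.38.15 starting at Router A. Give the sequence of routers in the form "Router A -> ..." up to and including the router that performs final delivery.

Router A -> Router G -> Router B -> Router F

At Router A: longest match for 160.200.38.15 is 160.200.0.0/15 -> Router G
At Router G: longest match for 160.200.38.15 is 160.200.0.0/16 -> Router B
At Router B: longest match for 160.200.38.15 is 160.200.0.0/17 -> Router F
At Router F: longest match for 160.200.38.15 is 160.200.0.0/15 -> local delivery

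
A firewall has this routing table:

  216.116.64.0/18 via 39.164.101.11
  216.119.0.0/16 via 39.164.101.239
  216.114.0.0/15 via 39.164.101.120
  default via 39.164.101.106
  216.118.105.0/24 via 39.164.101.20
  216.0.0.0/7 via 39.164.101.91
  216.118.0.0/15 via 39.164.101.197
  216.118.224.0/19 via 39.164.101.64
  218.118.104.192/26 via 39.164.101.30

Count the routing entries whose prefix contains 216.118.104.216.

3

Prefixes containing 216.118.104.216:
  0.0.0.0/0 (default, matches everything)
  216.0.0.0/7 (216.0.0.0 - 217.255.255.255)
  216.118.0.0/15 (216.118.0.0 - 216.119.255.255)
Total matching entries: 3.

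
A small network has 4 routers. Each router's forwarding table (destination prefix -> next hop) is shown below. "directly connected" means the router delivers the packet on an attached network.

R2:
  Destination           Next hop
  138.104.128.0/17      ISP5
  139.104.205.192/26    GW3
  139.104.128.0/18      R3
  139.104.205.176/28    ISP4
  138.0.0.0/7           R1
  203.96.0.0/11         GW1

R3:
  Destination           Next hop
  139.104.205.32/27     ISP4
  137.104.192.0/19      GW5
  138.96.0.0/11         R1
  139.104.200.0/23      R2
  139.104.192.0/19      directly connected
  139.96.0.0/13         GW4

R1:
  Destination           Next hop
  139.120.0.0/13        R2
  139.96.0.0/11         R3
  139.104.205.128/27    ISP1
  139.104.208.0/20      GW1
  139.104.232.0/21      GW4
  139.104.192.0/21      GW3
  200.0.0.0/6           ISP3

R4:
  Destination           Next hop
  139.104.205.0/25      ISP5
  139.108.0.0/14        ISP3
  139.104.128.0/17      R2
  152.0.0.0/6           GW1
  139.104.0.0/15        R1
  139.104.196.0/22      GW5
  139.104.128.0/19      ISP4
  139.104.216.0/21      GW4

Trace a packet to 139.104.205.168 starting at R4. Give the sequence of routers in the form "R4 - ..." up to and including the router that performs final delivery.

At R4: longest match for 139.104.205.168 is 139.104.128.0/17 -> R2
At R2: longest match for 139.104.205.168 is 138.0.0.0/7 -> R1
At R1: longest match for 139.104.205.168 is 139.96.0.0/11 -> R3
At R3: longest match for 139.104.205.168 is 139.104.192.0/19 -> directly connected

R4 - R2 - R1 - R3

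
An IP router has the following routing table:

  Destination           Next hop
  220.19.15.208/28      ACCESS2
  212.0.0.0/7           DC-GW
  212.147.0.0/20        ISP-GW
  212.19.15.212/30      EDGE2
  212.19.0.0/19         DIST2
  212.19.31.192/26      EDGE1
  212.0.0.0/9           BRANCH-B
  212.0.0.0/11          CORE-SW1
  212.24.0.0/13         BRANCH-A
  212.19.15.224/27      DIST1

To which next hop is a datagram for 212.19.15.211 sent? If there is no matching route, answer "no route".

Routes whose prefix contains 212.19.15.211:
  212.0.0.0/7 (212.0.0.0 - 213.255.255.255) -> DC-GW
  212.0.0.0/9 (212.0.0.0 - 212.127.255.255) -> BRANCH-B
  212.0.0.0/11 (212.0.0.0 - 212.31.255.255) -> CORE-SW1
  212.19.0.0/19 (212.19.0.0 - 212.19.31.255) -> DIST2
More-specific entries that do NOT match:
  212.19.15.212/30 (212.19.15.212 - 212.19.15.215) does not contain 212.19.15.211
  220.19.15.208/28 (220.19.15.208 - 220.19.15.223) does not contain 212.19.15.211
  212.19.15.224/27 (212.19.15.224 - 212.19.15.255) does not contain 212.19.15.211
  212.19.31.192/26 (212.19.31.192 - 212.19.31.255) does not contain 212.19.15.211
  212.147.0.0/20 (212.147.0.0 - 212.147.15.255) does not contain 212.19.15.211
Longest matching prefix is /19 -> next hop DIST2.

DIST2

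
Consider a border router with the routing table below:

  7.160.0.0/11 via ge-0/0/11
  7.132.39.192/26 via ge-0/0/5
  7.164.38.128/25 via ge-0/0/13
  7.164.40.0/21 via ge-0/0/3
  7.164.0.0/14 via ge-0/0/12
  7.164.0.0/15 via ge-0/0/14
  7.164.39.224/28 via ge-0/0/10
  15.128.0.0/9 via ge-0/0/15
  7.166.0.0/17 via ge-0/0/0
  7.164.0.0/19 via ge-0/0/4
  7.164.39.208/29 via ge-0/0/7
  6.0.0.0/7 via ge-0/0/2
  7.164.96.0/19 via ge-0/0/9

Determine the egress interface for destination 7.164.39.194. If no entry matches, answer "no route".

ge-0/0/14

Routes whose prefix contains 7.164.39.194:
  6.0.0.0/7 (6.0.0.0 - 7.255.255.255) -> ge-0/0/2
  7.160.0.0/11 (7.160.0.0 - 7.191.255.255) -> ge-0/0/11
  7.164.0.0/14 (7.164.0.0 - 7.167.255.255) -> ge-0/0/12
  7.164.0.0/15 (7.164.0.0 - 7.165.255.255) -> ge-0/0/14
More-specific entries that do NOT match:
  7.164.39.208/29 (7.164.39.208 - 7.164.39.215) does not contain 7.164.39.194
  7.164.39.224/28 (7.164.39.224 - 7.164.39.239) does not contain 7.164.39.194
  7.132.39.192/26 (7.132.39.192 - 7.132.39.255) does not contain 7.164.39.194
  7.164.38.128/25 (7.164.38.128 - 7.164.38.255) does not contain 7.164.39.194
  7.164.40.0/21 (7.164.40.0 - 7.164.47.255) does not contain 7.164.39.194
  7.164.0.0/19 (7.164.0.0 - 7.164.31.255) does not contain 7.164.39.194
  7.164.96.0/19 (7.164.96.0 - 7.164.127.255) does not contain 7.164.39.194
  7.166.0.0/17 (7.166.0.0 - 7.166.127.255) does not contain 7.164.39.194
Longest matching prefix is /15 -> interface ge-0/0/14.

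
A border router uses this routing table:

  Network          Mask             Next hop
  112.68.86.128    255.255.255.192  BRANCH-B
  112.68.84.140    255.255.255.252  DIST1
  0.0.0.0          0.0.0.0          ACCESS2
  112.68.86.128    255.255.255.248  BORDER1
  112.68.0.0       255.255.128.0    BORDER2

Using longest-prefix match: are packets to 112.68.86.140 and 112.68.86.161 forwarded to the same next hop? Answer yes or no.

112.68.86.140: longest match 112.68.86.128/26 -> BRANCH-B
112.68.86.161: longest match 112.68.86.128/26 -> BRANCH-B

yes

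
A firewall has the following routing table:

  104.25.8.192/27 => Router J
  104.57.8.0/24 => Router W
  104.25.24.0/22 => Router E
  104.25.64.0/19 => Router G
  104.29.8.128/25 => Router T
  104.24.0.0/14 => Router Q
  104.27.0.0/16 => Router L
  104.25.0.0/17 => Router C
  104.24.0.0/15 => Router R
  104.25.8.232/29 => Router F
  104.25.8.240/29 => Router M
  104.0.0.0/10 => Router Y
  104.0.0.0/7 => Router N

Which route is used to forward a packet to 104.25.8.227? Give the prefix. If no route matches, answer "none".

Entries matching 104.25.8.227:
  104.0.0.0/7 (104.0.0.0 - 105.255.255.255)
  104.0.0.0/10 (104.0.0.0 - 104.63.255.255)
  104.24.0.0/14 (104.24.0.0 - 104.27.255.255)
  104.24.0.0/15 (104.24.0.0 - 104.25.255.255)
  104.25.0.0/17 (104.25.0.0 - 104.25.127.255)
Most specific is 104.25.0.0/17.

104.25.0.0/17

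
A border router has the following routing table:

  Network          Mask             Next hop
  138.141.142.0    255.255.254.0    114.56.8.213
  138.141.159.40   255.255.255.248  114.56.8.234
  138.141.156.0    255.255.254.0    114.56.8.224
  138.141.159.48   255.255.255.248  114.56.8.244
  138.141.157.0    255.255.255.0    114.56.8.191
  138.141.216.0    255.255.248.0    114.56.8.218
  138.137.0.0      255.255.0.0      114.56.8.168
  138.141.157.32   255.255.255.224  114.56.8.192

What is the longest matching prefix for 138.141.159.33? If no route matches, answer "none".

138.141.159.33 is outside every listed prefix and there is no default route.

none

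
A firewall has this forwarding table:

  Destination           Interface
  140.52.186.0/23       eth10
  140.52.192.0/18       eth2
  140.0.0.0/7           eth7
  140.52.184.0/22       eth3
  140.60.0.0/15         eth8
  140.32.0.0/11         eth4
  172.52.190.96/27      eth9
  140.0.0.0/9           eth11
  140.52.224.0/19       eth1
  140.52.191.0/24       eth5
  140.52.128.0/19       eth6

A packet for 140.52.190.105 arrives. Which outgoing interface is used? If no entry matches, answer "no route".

Routes whose prefix contains 140.52.190.105:
  140.0.0.0/7 (140.0.0.0 - 141.255.255.255) -> eth7
  140.0.0.0/9 (140.0.0.0 - 140.127.255.255) -> eth11
  140.32.0.0/11 (140.32.0.0 - 140.63.255.255) -> eth4
More-specific entries that do NOT match:
  172.52.190.96/27 (172.52.190.96 - 172.52.190.127) does not contain 140.52.190.105
  140.52.191.0/24 (140.52.191.0 - 140.52.191.255) does not contain 140.52.190.105
  140.52.186.0/23 (140.52.186.0 - 140.52.187.255) does not contain 140.52.190.105
  140.52.184.0/22 (140.52.184.0 - 140.52.187.255) does not contain 140.52.190.105
  140.52.224.0/19 (140.52.224.0 - 140.52.255.255) does not contain 140.52.190.105
  140.52.128.0/19 (140.52.128.0 - 140.52.159.255) does not contain 140.52.190.105
  140.52.192.0/18 (140.52.192.0 - 140.52.255.255) does not contain 140.52.190.105
  140.60.0.0/15 (140.60.0.0 - 140.61.255.255) does not contain 140.52.190.105
Longest matching prefix is /11 -> interface eth4.

eth4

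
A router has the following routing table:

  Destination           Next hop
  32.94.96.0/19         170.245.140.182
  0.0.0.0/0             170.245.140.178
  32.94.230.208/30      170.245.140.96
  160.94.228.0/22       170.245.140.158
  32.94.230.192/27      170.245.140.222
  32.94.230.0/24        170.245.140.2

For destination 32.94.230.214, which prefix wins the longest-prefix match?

32.94.230.192/27

Entries matching 32.94.230.214:
  0.0.0.0/0 (default, matches everything)
  32.94.230.0/24 (32.94.230.0 - 32.94.230.255)
  32.94.230.192/27 (32.94.230.192 - 32.94.230.223)
Most specific is 32.94.230.192/27.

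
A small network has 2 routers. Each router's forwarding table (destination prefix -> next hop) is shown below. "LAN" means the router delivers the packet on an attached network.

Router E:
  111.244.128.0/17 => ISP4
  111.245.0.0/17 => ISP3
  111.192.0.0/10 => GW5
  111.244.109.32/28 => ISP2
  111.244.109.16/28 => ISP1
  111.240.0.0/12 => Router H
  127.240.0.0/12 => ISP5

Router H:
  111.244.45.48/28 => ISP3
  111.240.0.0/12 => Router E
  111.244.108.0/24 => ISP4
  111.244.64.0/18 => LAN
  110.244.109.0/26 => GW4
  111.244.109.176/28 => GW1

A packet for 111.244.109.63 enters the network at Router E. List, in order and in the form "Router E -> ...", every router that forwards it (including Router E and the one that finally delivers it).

At Router E: longest match for 111.244.109.63 is 111.240.0.0/12 -> Router H
At Router H: longest match for 111.244.109.63 is 111.244.64.0/18 -> LAN

Router E -> Router H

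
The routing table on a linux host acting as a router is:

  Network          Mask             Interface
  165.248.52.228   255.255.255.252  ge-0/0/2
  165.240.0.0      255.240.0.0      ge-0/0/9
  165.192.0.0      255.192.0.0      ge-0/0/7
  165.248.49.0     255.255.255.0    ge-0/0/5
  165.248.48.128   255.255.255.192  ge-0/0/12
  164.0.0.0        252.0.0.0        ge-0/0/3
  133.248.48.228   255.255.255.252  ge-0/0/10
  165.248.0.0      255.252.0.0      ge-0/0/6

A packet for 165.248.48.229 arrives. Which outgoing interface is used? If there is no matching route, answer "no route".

ge-0/0/6

Routes whose prefix contains 165.248.48.229:
  164.0.0.0/6 (164.0.0.0 - 167.255.255.255) -> ge-0/0/3
  165.192.0.0/10 (165.192.0.0 - 165.255.255.255) -> ge-0/0/7
  165.240.0.0/12 (165.240.0.0 - 165.255.255.255) -> ge-0/0/9
  165.248.0.0/14 (165.248.0.0 - 165.251.255.255) -> ge-0/0/6
More-specific entries that do NOT match:
  165.248.52.228/30 (165.248.52.228 - 165.248.52.231) does not contain 165.248.48.229
  133.248.48.228/30 (133.248.48.228 - 133.248.48.231) does not contain 165.248.48.229
  165.248.48.128/26 (165.248.48.128 - 165.248.48.191) does not contain 165.248.48.229
  165.248.49.0/24 (165.248.49.0 - 165.248.49.255) does not contain 165.248.48.229
Longest matching prefix is /14 -> interface ge-0/0/6.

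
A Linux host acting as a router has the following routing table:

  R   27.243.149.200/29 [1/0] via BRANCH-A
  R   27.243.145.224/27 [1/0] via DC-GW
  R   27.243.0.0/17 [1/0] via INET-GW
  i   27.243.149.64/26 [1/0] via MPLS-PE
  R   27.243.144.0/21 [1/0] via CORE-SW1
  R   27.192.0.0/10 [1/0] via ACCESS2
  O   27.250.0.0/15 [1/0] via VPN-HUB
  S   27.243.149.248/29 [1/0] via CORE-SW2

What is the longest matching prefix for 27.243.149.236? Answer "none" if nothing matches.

27.243.144.0/21

Entries matching 27.243.149.236:
  27.192.0.0/10 (27.192.0.0 - 27.255.255.255)
  27.243.144.0/21 (27.243.144.0 - 27.243.151.255)
Most specific is 27.243.144.0/21.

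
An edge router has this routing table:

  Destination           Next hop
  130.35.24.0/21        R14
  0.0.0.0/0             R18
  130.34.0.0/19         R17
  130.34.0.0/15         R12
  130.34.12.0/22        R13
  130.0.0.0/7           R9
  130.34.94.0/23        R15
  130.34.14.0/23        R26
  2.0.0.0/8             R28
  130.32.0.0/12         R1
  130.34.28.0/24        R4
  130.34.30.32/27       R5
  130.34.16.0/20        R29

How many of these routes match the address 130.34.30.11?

6

Prefixes containing 130.34.30.11:
  0.0.0.0/0 (default, matches everything)
  130.0.0.0/7 (130.0.0.0 - 131.255.255.255)
  130.32.0.0/12 (130.32.0.0 - 130.47.255.255)
  130.34.0.0/15 (130.34.0.0 - 130.35.255.255)
  130.34.0.0/19 (130.34.0.0 - 130.34.31.255)
  130.34.16.0/20 (130.34.16.0 - 130.34.31.255)
Total matching entries: 6.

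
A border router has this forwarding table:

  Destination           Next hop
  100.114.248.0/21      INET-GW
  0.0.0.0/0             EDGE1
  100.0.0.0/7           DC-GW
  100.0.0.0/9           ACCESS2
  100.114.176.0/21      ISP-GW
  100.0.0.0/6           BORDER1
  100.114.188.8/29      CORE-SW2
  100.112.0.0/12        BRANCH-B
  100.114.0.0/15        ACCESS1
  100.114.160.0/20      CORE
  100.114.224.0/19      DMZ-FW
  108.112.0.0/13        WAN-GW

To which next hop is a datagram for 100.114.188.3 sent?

ACCESS1

Routes whose prefix contains 100.114.188.3:
  0.0.0.0/0 (default, matches everything) -> EDGE1
  100.0.0.0/6 (100.0.0.0 - 103.255.255.255) -> BORDER1
  100.0.0.0/7 (100.0.0.0 - 101.255.255.255) -> DC-GW
  100.0.0.0/9 (100.0.0.0 - 100.127.255.255) -> ACCESS2
  100.112.0.0/12 (100.112.0.0 - 100.127.255.255) -> BRANCH-B
  100.114.0.0/15 (100.114.0.0 - 100.115.255.255) -> ACCESS1
More-specific entries that do NOT match:
  100.114.188.8/29 (100.114.188.8 - 100.114.188.15) does not contain 100.114.188.3
  100.114.248.0/21 (100.114.248.0 - 100.114.255.255) does not contain 100.114.188.3
  100.114.176.0/21 (100.114.176.0 - 100.114.183.255) does not contain 100.114.188.3
  100.114.160.0/20 (100.114.160.0 - 100.114.175.255) does not contain 100.114.188.3
  100.114.224.0/19 (100.114.224.0 - 100.114.255.255) does not contain 100.114.188.3
Longest matching prefix is /15 -> next hop ACCESS1.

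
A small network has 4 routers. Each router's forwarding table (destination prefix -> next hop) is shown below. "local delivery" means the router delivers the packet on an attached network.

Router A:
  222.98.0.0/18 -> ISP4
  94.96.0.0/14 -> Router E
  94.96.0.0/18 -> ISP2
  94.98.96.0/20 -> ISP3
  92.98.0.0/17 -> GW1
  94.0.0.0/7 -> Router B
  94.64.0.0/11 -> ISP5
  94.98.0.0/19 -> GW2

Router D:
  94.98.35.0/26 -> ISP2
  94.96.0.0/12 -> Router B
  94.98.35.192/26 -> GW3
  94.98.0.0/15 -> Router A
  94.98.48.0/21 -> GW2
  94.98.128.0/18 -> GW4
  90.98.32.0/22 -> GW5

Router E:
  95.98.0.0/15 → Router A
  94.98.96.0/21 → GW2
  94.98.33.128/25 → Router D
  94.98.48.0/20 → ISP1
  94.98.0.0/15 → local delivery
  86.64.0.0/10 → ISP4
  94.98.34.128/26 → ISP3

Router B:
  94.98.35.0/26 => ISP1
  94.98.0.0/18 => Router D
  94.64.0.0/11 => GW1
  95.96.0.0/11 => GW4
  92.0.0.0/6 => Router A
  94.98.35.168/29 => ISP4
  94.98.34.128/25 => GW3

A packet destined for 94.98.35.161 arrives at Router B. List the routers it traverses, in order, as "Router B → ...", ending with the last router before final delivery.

At Router B: longest match for 94.98.35.161 is 94.98.0.0/18 -> Router D
At Router D: longest match for 94.98.35.161 is 94.98.0.0/15 -> Router A
At Router A: longest match for 94.98.35.161 is 94.96.0.0/14 -> Router E
At Router E: longest match for 94.98.35.161 is 94.98.0.0/15 -> local delivery

Router B → Router D → Router A → Router E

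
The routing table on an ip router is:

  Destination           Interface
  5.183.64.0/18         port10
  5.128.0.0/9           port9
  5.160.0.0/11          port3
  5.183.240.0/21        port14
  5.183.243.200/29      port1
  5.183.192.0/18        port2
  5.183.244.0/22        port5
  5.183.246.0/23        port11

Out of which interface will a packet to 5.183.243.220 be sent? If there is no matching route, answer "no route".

port14

Routes whose prefix contains 5.183.243.220:
  5.128.0.0/9 (5.128.0.0 - 5.255.255.255) -> port9
  5.160.0.0/11 (5.160.0.0 - 5.191.255.255) -> port3
  5.183.192.0/18 (5.183.192.0 - 5.183.255.255) -> port2
  5.183.240.0/21 (5.183.240.0 - 5.183.247.255) -> port14
More-specific entries that do NOT match:
  5.183.243.200/29 (5.183.243.200 - 5.183.243.207) does not contain 5.183.243.220
  5.183.246.0/23 (5.183.246.0 - 5.183.247.255) does not contain 5.183.243.220
  5.183.244.0/22 (5.183.244.0 - 5.183.247.255) does not contain 5.183.243.220
Longest matching prefix is /21 -> interface port14.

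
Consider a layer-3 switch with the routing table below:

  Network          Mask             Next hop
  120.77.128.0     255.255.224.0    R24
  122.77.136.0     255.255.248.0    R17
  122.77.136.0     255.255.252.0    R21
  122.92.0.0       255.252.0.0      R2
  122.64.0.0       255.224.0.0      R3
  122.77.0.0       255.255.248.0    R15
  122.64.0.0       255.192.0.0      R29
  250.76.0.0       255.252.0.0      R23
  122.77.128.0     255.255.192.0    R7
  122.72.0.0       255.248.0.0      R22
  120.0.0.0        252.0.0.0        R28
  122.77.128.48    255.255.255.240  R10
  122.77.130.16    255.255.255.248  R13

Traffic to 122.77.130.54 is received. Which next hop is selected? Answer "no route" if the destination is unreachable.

Routes whose prefix contains 122.77.130.54:
  120.0.0.0/6 (120.0.0.0 - 123.255.255.255) -> R28
  122.64.0.0/10 (122.64.0.0 - 122.127.255.255) -> R29
  122.64.0.0/11 (122.64.0.0 - 122.95.255.255) -> R3
  122.72.0.0/13 (122.72.0.0 - 122.79.255.255) -> R22
  122.77.128.0/18 (122.77.128.0 - 122.77.191.255) -> R7
More-specific entries that do NOT match:
  122.77.130.16/29 (122.77.130.16 - 122.77.130.23) does not contain 122.77.130.54
  122.77.128.48/28 (122.77.128.48 - 122.77.128.63) does not contain 122.77.130.54
  122.77.136.0/22 (122.77.136.0 - 122.77.139.255) does not contain 122.77.130.54
  122.77.136.0/21 (122.77.136.0 - 122.77.143.255) does not contain 122.77.130.54
  122.77.0.0/21 (122.77.0.0 - 122.77.7.255) does not contain 122.77.130.54
  120.77.128.0/19 (120.77.128.0 - 120.77.159.255) does not contain 122.77.130.54
Longest matching prefix is /18 -> next hop R7.

R7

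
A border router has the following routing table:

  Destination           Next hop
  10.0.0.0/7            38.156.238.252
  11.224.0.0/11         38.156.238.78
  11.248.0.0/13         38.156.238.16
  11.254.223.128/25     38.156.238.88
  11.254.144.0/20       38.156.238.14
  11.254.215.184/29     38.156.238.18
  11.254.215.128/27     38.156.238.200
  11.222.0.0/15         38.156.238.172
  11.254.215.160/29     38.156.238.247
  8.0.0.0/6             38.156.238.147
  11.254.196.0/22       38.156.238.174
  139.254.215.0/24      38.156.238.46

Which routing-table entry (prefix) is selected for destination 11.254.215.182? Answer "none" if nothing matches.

11.248.0.0/13

Entries matching 11.254.215.182:
  8.0.0.0/6 (8.0.0.0 - 11.255.255.255)
  10.0.0.0/7 (10.0.0.0 - 11.255.255.255)
  11.224.0.0/11 (11.224.0.0 - 11.255.255.255)
  11.248.0.0/13 (11.248.0.0 - 11.255.255.255)
Most specific is 11.248.0.0/13.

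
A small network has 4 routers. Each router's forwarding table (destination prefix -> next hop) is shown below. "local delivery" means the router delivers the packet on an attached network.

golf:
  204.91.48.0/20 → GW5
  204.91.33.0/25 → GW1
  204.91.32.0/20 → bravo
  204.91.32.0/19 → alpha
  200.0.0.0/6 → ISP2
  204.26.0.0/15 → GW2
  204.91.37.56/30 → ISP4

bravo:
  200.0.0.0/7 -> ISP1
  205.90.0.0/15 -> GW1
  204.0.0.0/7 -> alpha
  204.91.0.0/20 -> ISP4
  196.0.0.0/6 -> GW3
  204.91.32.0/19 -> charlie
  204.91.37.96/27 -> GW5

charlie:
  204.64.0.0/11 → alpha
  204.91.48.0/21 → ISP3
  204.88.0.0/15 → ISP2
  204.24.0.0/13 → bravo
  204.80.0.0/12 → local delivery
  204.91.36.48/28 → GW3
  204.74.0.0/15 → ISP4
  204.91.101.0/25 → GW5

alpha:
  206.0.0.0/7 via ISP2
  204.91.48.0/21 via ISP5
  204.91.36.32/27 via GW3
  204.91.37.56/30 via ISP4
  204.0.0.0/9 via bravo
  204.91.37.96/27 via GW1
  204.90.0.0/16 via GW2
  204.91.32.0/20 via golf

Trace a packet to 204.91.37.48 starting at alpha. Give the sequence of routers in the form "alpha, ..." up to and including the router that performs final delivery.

alpha, golf, bravo, charlie

At alpha: longest match for 204.91.37.48 is 204.91.32.0/20 -> golf
At golf: longest match for 204.91.37.48 is 204.91.32.0/20 -> bravo
At bravo: longest match for 204.91.37.48 is 204.91.32.0/19 -> charlie
At charlie: longest match for 204.91.37.48 is 204.80.0.0/12 -> local delivery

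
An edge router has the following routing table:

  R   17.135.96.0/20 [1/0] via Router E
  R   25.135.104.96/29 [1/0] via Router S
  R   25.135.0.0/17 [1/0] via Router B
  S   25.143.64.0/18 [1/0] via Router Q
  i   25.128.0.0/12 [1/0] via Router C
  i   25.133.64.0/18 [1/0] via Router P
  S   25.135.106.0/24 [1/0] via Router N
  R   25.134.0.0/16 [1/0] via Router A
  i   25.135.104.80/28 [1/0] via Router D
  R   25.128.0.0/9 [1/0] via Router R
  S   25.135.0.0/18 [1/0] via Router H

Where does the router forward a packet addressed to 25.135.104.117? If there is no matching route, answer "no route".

Router B

Routes whose prefix contains 25.135.104.117:
  25.128.0.0/9 (25.128.0.0 - 25.255.255.255) -> Router R
  25.128.0.0/12 (25.128.0.0 - 25.143.255.255) -> Router C
  25.135.0.0/17 (25.135.0.0 - 25.135.127.255) -> Router B
More-specific entries that do NOT match:
  25.135.104.96/29 (25.135.104.96 - 25.135.104.103) does not contain 25.135.104.117
  25.135.104.80/28 (25.135.104.80 - 25.135.104.95) does not contain 25.135.104.117
  25.135.106.0/24 (25.135.106.0 - 25.135.106.255) does not contain 25.135.104.117
  17.135.96.0/20 (17.135.96.0 - 17.135.111.255) does not contain 25.135.104.117
  25.143.64.0/18 (25.143.64.0 - 25.143.127.255) does not contain 25.135.104.117
  25.133.64.0/18 (25.133.64.0 - 25.133.127.255) does not contain 25.135.104.117
  25.135.0.0/18 (25.135.0.0 - 25.135.63.255) does not contain 25.135.104.117
Longest matching prefix is /17 -> next hop Router B.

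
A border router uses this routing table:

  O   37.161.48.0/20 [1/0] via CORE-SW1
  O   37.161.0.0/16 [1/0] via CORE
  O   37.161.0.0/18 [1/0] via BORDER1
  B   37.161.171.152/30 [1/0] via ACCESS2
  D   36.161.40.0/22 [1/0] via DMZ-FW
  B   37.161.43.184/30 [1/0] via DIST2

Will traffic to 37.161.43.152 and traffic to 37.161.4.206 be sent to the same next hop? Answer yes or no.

yes

37.161.43.152: longest match 37.161.0.0/18 -> BORDER1
37.161.4.206: longest match 37.161.0.0/18 -> BORDER1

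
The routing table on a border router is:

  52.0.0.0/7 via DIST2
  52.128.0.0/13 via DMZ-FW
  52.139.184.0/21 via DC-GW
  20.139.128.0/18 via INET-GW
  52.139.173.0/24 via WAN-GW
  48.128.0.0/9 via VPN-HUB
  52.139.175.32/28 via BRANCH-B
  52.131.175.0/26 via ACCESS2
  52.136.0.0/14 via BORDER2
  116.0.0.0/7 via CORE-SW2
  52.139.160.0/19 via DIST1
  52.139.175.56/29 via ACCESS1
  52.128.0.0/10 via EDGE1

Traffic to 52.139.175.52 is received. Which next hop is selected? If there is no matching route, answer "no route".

DIST1

Routes whose prefix contains 52.139.175.52:
  52.0.0.0/7 (52.0.0.0 - 53.255.255.255) -> DIST2
  52.128.0.0/10 (52.128.0.0 - 52.191.255.255) -> EDGE1
  52.136.0.0/14 (52.136.0.0 - 52.139.255.255) -> BORDER2
  52.139.160.0/19 (52.139.160.0 - 52.139.191.255) -> DIST1
More-specific entries that do NOT match:
  52.139.175.56/29 (52.139.175.56 - 52.139.175.63) does not contain 52.139.175.52
  52.139.175.32/28 (52.139.175.32 - 52.139.175.47) does not contain 52.139.175.52
  52.131.175.0/26 (52.131.175.0 - 52.131.175.63) does not contain 52.139.175.52
  52.139.173.0/24 (52.139.173.0 - 52.139.173.255) does not contain 52.139.175.52
  52.139.184.0/21 (52.139.184.0 - 52.139.191.255) does not contain 52.139.175.52
Longest matching prefix is /19 -> next hop DIST1.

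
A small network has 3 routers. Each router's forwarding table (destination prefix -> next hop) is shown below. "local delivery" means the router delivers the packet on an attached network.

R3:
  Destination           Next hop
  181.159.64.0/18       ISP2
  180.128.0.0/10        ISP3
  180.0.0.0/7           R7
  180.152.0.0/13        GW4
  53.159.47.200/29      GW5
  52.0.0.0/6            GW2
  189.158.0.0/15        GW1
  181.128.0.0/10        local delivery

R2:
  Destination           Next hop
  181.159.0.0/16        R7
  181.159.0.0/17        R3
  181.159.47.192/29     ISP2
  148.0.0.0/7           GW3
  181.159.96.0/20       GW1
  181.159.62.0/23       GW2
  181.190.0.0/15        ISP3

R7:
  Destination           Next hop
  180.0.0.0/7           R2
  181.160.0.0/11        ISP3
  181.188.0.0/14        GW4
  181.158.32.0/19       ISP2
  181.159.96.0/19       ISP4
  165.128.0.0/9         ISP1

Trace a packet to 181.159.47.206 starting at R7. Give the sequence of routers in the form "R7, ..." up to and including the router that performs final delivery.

R7, R2, R3

At R7: longest match for 181.159.47.206 is 180.0.0.0/7 -> R2
At R2: longest match for 181.159.47.206 is 181.159.0.0/17 -> R3
At R3: longest match for 181.159.47.206 is 181.128.0.0/10 -> local delivery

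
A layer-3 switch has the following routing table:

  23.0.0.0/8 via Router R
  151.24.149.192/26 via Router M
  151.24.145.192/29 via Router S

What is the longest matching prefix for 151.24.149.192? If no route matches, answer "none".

Entries matching 151.24.149.192:
  151.24.149.192/26 (151.24.149.192 - 151.24.149.255)
Most specific is 151.24.149.192/26.

151.24.149.192/26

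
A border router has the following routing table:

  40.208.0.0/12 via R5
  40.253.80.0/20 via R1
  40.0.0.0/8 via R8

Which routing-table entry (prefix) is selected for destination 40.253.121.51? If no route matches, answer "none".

Entries matching 40.253.121.51:
  40.0.0.0/8 (40.0.0.0 - 40.255.255.255)
Most specific is 40.0.0.0/8.

40.0.0.0/8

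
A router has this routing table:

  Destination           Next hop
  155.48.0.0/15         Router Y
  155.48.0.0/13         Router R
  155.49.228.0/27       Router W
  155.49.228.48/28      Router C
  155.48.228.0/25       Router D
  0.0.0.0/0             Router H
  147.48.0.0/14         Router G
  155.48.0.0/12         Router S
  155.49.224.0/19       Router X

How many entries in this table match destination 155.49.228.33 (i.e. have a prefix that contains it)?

5

Prefixes containing 155.49.228.33:
  0.0.0.0/0 (default, matches everything)
  155.48.0.0/12 (155.48.0.0 - 155.63.255.255)
  155.48.0.0/13 (155.48.0.0 - 155.55.255.255)
  155.48.0.0/15 (155.48.0.0 - 155.49.255.255)
  155.49.224.0/19 (155.49.224.0 - 155.49.255.255)
Total matching entries: 5.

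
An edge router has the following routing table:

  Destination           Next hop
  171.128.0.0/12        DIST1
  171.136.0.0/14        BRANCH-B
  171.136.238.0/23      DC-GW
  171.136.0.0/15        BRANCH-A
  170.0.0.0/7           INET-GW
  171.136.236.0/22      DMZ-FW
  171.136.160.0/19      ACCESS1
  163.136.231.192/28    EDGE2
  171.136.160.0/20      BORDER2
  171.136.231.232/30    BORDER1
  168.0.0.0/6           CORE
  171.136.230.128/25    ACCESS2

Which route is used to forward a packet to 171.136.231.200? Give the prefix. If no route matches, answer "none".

Entries matching 171.136.231.200:
  168.0.0.0/6 (168.0.0.0 - 171.255.255.255)
  170.0.0.0/7 (170.0.0.0 - 171.255.255.255)
  171.128.0.0/12 (171.128.0.0 - 171.143.255.255)
  171.136.0.0/14 (171.136.0.0 - 171.139.255.255)
  171.136.0.0/15 (171.136.0.0 - 171.137.255.255)
Most specific is 171.136.0.0/15.

171.136.0.0/15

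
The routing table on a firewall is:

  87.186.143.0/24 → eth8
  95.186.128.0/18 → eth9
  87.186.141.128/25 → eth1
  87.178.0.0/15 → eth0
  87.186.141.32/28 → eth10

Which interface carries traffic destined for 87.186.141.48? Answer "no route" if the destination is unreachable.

No entry's prefix contains 87.186.141.48; there is no default route.

no route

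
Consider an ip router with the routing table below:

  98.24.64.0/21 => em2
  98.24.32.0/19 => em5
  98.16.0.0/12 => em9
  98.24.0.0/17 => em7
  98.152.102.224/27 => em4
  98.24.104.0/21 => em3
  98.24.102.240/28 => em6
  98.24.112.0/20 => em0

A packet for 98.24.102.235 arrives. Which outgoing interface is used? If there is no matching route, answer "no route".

em7

Routes whose prefix contains 98.24.102.235:
  98.16.0.0/12 (98.16.0.0 - 98.31.255.255) -> em9
  98.24.0.0/17 (98.24.0.0 - 98.24.127.255) -> em7
More-specific entries that do NOT match:
  98.24.102.240/28 (98.24.102.240 - 98.24.102.255) does not contain 98.24.102.235
  98.152.102.224/27 (98.152.102.224 - 98.152.102.255) does not contain 98.24.102.235
  98.24.64.0/21 (98.24.64.0 - 98.24.71.255) does not contain 98.24.102.235
  98.24.104.0/21 (98.24.104.0 - 98.24.111.255) does not contain 98.24.102.235
  98.24.112.0/20 (98.24.112.0 - 98.24.127.255) does not contain 98.24.102.235
  98.24.32.0/19 (98.24.32.0 - 98.24.63.255) does not contain 98.24.102.235
Longest matching prefix is /17 -> interface em7.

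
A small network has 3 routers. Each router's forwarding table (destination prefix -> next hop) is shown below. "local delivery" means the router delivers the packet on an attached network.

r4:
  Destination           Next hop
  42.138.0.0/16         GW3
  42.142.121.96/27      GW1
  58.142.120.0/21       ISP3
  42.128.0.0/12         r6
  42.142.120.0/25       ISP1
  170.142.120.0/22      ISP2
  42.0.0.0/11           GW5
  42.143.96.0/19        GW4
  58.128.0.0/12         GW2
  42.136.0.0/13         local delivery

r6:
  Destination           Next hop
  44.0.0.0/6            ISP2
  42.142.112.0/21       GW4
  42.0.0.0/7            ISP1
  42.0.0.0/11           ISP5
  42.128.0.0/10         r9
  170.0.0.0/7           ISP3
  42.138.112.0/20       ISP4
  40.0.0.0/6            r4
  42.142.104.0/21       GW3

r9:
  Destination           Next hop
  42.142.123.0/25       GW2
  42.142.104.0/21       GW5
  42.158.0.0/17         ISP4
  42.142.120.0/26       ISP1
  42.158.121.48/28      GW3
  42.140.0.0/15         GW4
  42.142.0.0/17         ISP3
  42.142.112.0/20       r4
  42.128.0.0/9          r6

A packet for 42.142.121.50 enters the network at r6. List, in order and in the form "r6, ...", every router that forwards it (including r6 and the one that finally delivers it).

At r6: longest match for 42.142.121.50 is 42.128.0.0/10 -> r9
At r9: longest match for 42.142.121.50 is 42.142.112.0/20 -> r4
At r4: longest match for 42.142.121.50 is 42.136.0.0/13 -> local delivery

r6, r9, r4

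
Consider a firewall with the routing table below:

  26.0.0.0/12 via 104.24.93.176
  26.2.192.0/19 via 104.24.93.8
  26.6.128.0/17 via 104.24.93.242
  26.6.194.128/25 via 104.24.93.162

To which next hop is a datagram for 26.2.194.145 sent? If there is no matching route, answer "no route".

Routes whose prefix contains 26.2.194.145:
  26.0.0.0/12 (26.0.0.0 - 26.15.255.255) -> 104.24.93.176
  26.2.192.0/19 (26.2.192.0 - 26.2.223.255) -> 104.24.93.8
More-specific entries that do NOT match:
  26.6.194.128/25 (26.6.194.128 - 26.6.194.255) does not contain 26.2.194.145
Longest matching prefix is /19 -> next hop 104.24.93.8.

104.24.93.8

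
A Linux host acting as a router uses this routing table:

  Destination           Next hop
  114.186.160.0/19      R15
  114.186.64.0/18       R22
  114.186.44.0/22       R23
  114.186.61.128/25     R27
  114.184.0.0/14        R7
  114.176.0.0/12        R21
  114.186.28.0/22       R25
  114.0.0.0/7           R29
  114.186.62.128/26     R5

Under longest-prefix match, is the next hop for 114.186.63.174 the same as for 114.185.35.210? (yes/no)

114.186.63.174: longest match 114.184.0.0/14 -> R7
114.185.35.210: longest match 114.184.0.0/14 -> R7

yes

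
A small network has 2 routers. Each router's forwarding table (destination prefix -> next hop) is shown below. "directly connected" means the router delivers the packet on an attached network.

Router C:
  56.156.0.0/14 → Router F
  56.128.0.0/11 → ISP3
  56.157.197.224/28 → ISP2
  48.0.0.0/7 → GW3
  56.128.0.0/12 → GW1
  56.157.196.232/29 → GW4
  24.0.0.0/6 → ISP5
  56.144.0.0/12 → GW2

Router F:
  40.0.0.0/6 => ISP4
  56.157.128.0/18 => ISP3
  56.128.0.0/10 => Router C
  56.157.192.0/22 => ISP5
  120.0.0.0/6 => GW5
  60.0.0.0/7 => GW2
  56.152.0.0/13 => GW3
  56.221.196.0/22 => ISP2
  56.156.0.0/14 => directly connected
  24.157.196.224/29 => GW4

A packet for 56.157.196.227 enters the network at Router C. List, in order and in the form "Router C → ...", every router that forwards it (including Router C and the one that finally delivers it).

At Router C: longest match for 56.157.196.227 is 56.156.0.0/14 -> Router F
At Router F: longest match for 56.157.196.227 is 56.156.0.0/14 -> directly connected

Router C → Router F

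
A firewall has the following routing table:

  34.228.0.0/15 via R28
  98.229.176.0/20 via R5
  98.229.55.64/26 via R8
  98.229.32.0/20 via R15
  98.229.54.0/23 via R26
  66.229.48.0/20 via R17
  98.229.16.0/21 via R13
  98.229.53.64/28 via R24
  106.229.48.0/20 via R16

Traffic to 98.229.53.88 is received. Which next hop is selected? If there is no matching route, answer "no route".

no route

No entry's prefix contains 98.229.53.88; there is no default route.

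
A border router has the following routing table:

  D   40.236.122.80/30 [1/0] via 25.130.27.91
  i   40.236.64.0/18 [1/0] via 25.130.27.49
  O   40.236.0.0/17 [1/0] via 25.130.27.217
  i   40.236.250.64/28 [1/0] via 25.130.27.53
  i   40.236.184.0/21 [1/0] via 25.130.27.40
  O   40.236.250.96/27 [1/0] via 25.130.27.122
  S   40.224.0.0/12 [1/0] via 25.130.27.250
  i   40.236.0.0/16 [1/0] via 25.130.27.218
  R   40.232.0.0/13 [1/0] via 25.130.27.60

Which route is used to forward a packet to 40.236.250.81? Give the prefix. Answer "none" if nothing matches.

Entries matching 40.236.250.81:
  40.224.0.0/12 (40.224.0.0 - 40.239.255.255)
  40.232.0.0/13 (40.232.0.0 - 40.239.255.255)
  40.236.0.0/16 (40.236.0.0 - 40.236.255.255)
Most specific is 40.236.0.0/16.

40.236.0.0/16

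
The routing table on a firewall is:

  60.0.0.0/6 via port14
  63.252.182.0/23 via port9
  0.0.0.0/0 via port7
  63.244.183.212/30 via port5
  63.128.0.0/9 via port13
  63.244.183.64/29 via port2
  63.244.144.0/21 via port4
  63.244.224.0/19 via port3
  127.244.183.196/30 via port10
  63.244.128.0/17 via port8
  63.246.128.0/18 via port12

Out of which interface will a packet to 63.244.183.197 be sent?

Routes whose prefix contains 63.244.183.197:
  0.0.0.0/0 (default, matches everything) -> port7
  60.0.0.0/6 (60.0.0.0 - 63.255.255.255) -> port14
  63.128.0.0/9 (63.128.0.0 - 63.255.255.255) -> port13
  63.244.128.0/17 (63.244.128.0 - 63.244.255.255) -> port8
More-specific entries that do NOT match:
  63.244.183.212/30 (63.244.183.212 - 63.244.183.215) does not contain 63.244.183.197
  127.244.183.196/30 (127.244.183.196 - 127.244.183.199) does not contain 63.244.183.197
  63.244.183.64/29 (63.244.183.64 - 63.244.183.71) does not contain 63.244.183.197
  63.252.182.0/23 (63.252.182.0 - 63.252.183.255) does not contain 63.244.183.197
  63.244.144.0/21 (63.244.144.0 - 63.244.151.255) does not contain 63.244.183.197
  63.244.224.0/19 (63.244.224.0 - 63.244.255.255) does not contain 63.244.183.197
  63.246.128.0/18 (63.246.128.0 - 63.246.191.255) does not contain 63.244.183.197
Longest matching prefix is /17 -> interface port8.

port8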